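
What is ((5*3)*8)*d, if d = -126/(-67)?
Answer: 15120/67 ≈ 225.67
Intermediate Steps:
d = 126/67 (d = -126*(-1/67) = 126/67 ≈ 1.8806)
((5*3)*8)*d = ((5*3)*8)*(126/67) = (15*8)*(126/67) = 120*(126/67) = 15120/67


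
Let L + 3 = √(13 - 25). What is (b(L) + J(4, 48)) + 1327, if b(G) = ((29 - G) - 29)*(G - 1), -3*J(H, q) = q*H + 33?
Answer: 1252 + 14*I*√3 ≈ 1252.0 + 24.249*I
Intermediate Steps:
J(H, q) = -11 - H*q/3 (J(H, q) = -(q*H + 33)/3 = -(H*q + 33)/3 = -(33 + H*q)/3 = -11 - H*q/3)
L = -3 + 2*I*√3 (L = -3 + √(13 - 25) = -3 + √(-12) = -3 + 2*I*√3 ≈ -3.0 + 3.4641*I)
b(G) = -G*(-1 + G) (b(G) = (-G)*(-1 + G) = -G*(-1 + G))
(b(L) + J(4, 48)) + 1327 = ((-3 + 2*I*√3)*(1 - (-3 + 2*I*√3)) + (-11 - ⅓*4*48)) + 1327 = ((-3 + 2*I*√3)*(1 + (3 - 2*I*√3)) + (-11 - 64)) + 1327 = ((-3 + 2*I*√3)*(4 - 2*I*√3) - 75) + 1327 = (-75 + (-3 + 2*I*√3)*(4 - 2*I*√3)) + 1327 = 1252 + (-3 + 2*I*√3)*(4 - 2*I*√3)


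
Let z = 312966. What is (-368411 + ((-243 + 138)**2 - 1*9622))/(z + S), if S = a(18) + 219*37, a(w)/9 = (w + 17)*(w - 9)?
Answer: -3823/3374 ≈ -1.1331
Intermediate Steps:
a(w) = 9*(-9 + w)*(17 + w) (a(w) = 9*((w + 17)*(w - 9)) = 9*((17 + w)*(-9 + w)) = 9*((-9 + w)*(17 + w)) = 9*(-9 + w)*(17 + w))
S = 10938 (S = (-1377 + 9*18**2 + 72*18) + 219*37 = (-1377 + 9*324 + 1296) + 8103 = (-1377 + 2916 + 1296) + 8103 = 2835 + 8103 = 10938)
(-368411 + ((-243 + 138)**2 - 1*9622))/(z + S) = (-368411 + ((-243 + 138)**2 - 1*9622))/(312966 + 10938) = (-368411 + ((-105)**2 - 9622))/323904 = (-368411 + (11025 - 9622))*(1/323904) = (-368411 + 1403)*(1/323904) = -367008*1/323904 = -3823/3374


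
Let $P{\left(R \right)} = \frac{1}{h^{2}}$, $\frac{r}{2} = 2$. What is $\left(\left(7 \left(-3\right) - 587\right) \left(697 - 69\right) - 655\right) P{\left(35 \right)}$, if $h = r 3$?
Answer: $- \frac{127493}{48} \approx -2656.1$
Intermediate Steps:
$r = 4$ ($r = 2 \cdot 2 = 4$)
$h = 12$ ($h = 4 \cdot 3 = 12$)
$P{\left(R \right)} = \frac{1}{144}$ ($P{\left(R \right)} = \frac{1}{12^{2}} = \frac{1}{144}$)
$\left(\left(7 \left(-3\right) - 587\right) \left(697 - 69\right) - 655\right) P{\left(35 \right)} = \left(\left(7 \left(-3\right) - 587\right) \left(697 - 69\right) - 655\right) \frac{1}{144} = \left(\left(-21 - 587\right) 628 - 655\right) \frac{1}{144} = \left(\left(-608\right) 628 - 655\right) \frac{1}{144} = \left(-381824 - 655\right) \frac{1}{144} = \left(-382479\right) \frac{1}{144} = - \frac{127493}{48}$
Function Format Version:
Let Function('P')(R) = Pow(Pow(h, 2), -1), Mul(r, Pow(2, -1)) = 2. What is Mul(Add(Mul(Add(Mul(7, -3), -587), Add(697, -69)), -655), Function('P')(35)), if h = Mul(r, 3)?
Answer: Rational(-127493, 48) ≈ -2656.1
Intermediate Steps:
r = 4 (r = Mul(2, 2) = 4)
h = 12 (h = Mul(4, 3) = 12)
Function('P')(R) = Rational(1, 144) (Function('P')(R) = Pow(Pow(12, 2), -1) = Pow(144, -1) = Rational(1, 144))
Mul(Add(Mul(Add(Mul(7, -3), -587), Add(697, -69)), -655), Function('P')(35)) = Mul(Add(Mul(Add(Mul(7, -3), -587), Add(697, -69)), -655), Rational(1, 144)) = Mul(Add(Mul(Add(-21, -587), 628), -655), Rational(1, 144)) = Mul(Add(Mul(-608, 628), -655), Rational(1, 144)) = Mul(Add(-381824, -655), Rational(1, 144)) = Mul(-382479, Rational(1, 144)) = Rational(-127493, 48)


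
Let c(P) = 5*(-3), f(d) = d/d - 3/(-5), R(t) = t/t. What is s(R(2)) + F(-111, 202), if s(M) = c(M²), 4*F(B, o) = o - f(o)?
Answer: 351/10 ≈ 35.100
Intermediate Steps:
R(t) = 1
f(d) = 8/5 (f(d) = 1 - 3*(-⅕) = 1 + ⅗ = 8/5)
c(P) = -15
F(B, o) = -⅖ + o/4 (F(B, o) = (o - 1*8/5)/4 = (o - 8/5)/4 = (-8/5 + o)/4 = -⅖ + o/4)
s(M) = -15
s(R(2)) + F(-111, 202) = -15 + (-⅖ + (¼)*202) = -15 + (-⅖ + 101/2) = -15 + 501/10 = 351/10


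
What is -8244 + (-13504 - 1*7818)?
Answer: -29566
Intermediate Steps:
-8244 + (-13504 - 1*7818) = -8244 + (-13504 - 7818) = -8244 - 21322 = -29566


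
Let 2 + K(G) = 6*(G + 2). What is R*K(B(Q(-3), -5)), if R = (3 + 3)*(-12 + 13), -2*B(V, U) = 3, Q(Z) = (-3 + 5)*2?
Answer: 6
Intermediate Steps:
Q(Z) = 4 (Q(Z) = 2*2 = 4)
B(V, U) = -3/2 (B(V, U) = -1/2*3 = -3/2)
K(G) = 10 + 6*G (K(G) = -2 + 6*(G + 2) = -2 + 6*(2 + G) = -2 + (12 + 6*G) = 10 + 6*G)
R = 6 (R = 6*1 = 6)
R*K(B(Q(-3), -5)) = 6*(10 + 6*(-3/2)) = 6*(10 - 9) = 6*1 = 6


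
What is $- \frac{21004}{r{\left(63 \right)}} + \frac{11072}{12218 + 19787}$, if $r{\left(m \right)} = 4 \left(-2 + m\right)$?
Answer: $- \frac{967531}{11285} \approx -85.736$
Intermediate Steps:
$r{\left(m \right)} = -8 + 4 m$
$- \frac{21004}{r{\left(63 \right)}} + \frac{11072}{12218 + 19787} = - \frac{21004}{-8 + 4 \cdot 63} + \frac{11072}{12218 + 19787} = - \frac{21004}{-8 + 252} + \frac{11072}{32005} = - \frac{21004}{244} + 11072 \cdot \frac{1}{32005} = \left(-21004\right) \frac{1}{244} + \frac{64}{185} = - \frac{5251}{61} + \frac{64}{185} = - \frac{967531}{11285}$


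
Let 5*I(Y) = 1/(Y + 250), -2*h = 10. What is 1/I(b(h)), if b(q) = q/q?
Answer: 1255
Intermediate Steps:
h = -5 (h = -1/2*10 = -5)
b(q) = 1
I(Y) = 1/(5*(250 + Y)) (I(Y) = 1/(5*(Y + 250)) = 1/(5*(250 + Y)))
1/I(b(h)) = 1/(1/(5*(250 + 1))) = 1/((1/5)/251) = 1/((1/5)*(1/251)) = 1/(1/1255) = 1255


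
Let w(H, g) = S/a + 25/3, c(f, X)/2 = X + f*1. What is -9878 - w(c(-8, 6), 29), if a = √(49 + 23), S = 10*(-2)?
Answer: -29659/3 + 5*√2/3 ≈ -9884.0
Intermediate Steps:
S = -20
c(f, X) = 2*X + 2*f (c(f, X) = 2*(X + f*1) = 2*(X + f) = 2*X + 2*f)
a = 6*√2 (a = √72 = 6*√2 ≈ 8.4853)
w(H, g) = 25/3 - 5*√2/3 (w(H, g) = -20*√2/12 + 25/3 = -5*√2/3 + 25*(⅓) = -5*√2/3 + 25/3 = 25/3 - 5*√2/3)
-9878 - w(c(-8, 6), 29) = -9878 - (25/3 - 5*√2/3) = -9878 + (-25/3 + 5*√2/3) = -29659/3 + 5*√2/3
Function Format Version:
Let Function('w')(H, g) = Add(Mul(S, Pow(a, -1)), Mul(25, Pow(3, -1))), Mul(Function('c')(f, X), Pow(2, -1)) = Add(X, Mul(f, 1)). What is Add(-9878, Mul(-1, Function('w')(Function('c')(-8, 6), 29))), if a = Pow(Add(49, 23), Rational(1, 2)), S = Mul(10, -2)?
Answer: Add(Rational(-29659, 3), Mul(Rational(5, 3), Pow(2, Rational(1, 2)))) ≈ -9884.0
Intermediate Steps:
S = -20
Function('c')(f, X) = Add(Mul(2, X), Mul(2, f)) (Function('c')(f, X) = Mul(2, Add(X, Mul(f, 1))) = Mul(2, Add(X, f)) = Add(Mul(2, X), Mul(2, f)))
a = Mul(6, Pow(2, Rational(1, 2))) (a = Pow(72, Rational(1, 2)) = Mul(6, Pow(2, Rational(1, 2))) ≈ 8.4853)
Function('w')(H, g) = Add(Rational(25, 3), Mul(Rational(-5, 3), Pow(2, Rational(1, 2)))) (Function('w')(H, g) = Add(Mul(-20, Pow(Mul(6, Pow(2, Rational(1, 2))), -1)), Mul(25, Pow(3, -1))) = Add(Mul(-20, Mul(Rational(1, 12), Pow(2, Rational(1, 2)))), Mul(25, Rational(1, 3))) = Add(Mul(Rational(-5, 3), Pow(2, Rational(1, 2))), Rational(25, 3)) = Add(Rational(25, 3), Mul(Rational(-5, 3), Pow(2, Rational(1, 2)))))
Add(-9878, Mul(-1, Function('w')(Function('c')(-8, 6), 29))) = Add(-9878, Mul(-1, Add(Rational(25, 3), Mul(Rational(-5, 3), Pow(2, Rational(1, 2)))))) = Add(-9878, Add(Rational(-25, 3), Mul(Rational(5, 3), Pow(2, Rational(1, 2))))) = Add(Rational(-29659, 3), Mul(Rational(5, 3), Pow(2, Rational(1, 2))))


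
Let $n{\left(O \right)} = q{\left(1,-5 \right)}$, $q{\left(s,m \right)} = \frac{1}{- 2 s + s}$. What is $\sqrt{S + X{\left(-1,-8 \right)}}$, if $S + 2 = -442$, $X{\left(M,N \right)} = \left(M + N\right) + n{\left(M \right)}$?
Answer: $i \sqrt{454} \approx 21.307 i$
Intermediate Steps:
$q{\left(s,m \right)} = - \frac{1}{s}$ ($q{\left(s,m \right)} = \frac{1}{\left(-1\right) s} = - \frac{1}{s}$)
$n{\left(O \right)} = -1$ ($n{\left(O \right)} = - 1^{-1} = \left(-1\right) 1 = -1$)
$X{\left(M,N \right)} = -1 + M + N$ ($X{\left(M,N \right)} = \left(M + N\right) - 1 = -1 + M + N$)
$S = -444$ ($S = -2 - 442 = -444$)
$\sqrt{S + X{\left(-1,-8 \right)}} = \sqrt{-444 - 10} = \sqrt{-454} = i \sqrt{454}$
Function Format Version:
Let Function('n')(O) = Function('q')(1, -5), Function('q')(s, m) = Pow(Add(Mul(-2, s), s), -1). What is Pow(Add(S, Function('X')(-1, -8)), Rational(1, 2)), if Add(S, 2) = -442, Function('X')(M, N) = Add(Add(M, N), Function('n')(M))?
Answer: Mul(I, Pow(454, Rational(1, 2))) ≈ Mul(21.307, I)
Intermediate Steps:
Function('q')(s, m) = Mul(-1, Pow(s, -1)) (Function('q')(s, m) = Pow(Mul(-1, s), -1) = Mul(-1, Pow(s, -1)))
Function('n')(O) = -1 (Function('n')(O) = Mul(-1, Pow(1, -1)) = Mul(-1, 1) = -1)
Function('X')(M, N) = Add(-1, M, N) (Function('X')(M, N) = Add(Add(M, N), -1) = Add(-1, M, N))
S = -444 (S = Add(-2, -442) = -444)
Pow(Add(S, Function('X')(-1, -8)), Rational(1, 2)) = Pow(Add(-444, Add(-1, -1, -8)), Rational(1, 2)) = Pow(Add(-444, -10), Rational(1, 2)) = Pow(-454, Rational(1, 2)) = Mul(I, Pow(454, Rational(1, 2)))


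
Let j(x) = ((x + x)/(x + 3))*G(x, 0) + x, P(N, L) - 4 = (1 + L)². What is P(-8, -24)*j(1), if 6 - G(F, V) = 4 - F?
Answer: 2665/2 ≈ 1332.5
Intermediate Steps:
P(N, L) = 4 + (1 + L)²
G(F, V) = 2 + F (G(F, V) = 6 - (4 - F) = 6 + (-4 + F) = 2 + F)
j(x) = x + 2*x*(2 + x)/(3 + x) (j(x) = ((x + x)/(x + 3))*(2 + x) + x = ((2*x)/(3 + x))*(2 + x) + x = (2*x/(3 + x))*(2 + x) + x = 2*x*(2 + x)/(3 + x) + x = x + 2*x*(2 + x)/(3 + x))
P(-8, -24)*j(1) = (4 + (1 - 24)²)*(1*(7 + 3*1)/(3 + 1)) = (4 + (-23)²)*(1*(7 + 3)/4) = (4 + 529)*(1*(¼)*10) = 533*(5/2) = 2665/2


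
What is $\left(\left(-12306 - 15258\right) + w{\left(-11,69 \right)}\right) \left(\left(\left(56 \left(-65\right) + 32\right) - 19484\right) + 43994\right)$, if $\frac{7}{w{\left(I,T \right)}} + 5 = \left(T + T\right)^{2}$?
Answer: $- \frac{10969181252078}{19039} \approx -5.7614 \cdot 10^{8}$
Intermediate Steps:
$w{\left(I,T \right)} = \frac{7}{-5 + 4 T^{2}}$ ($w{\left(I,T \right)} = \frac{7}{-5 + \left(T + T\right)^{2}} = \frac{7}{-5 + \left(2 T\right)^{2}} = \frac{7}{-5 + 4 T^{2}}$)
$\left(\left(-12306 - 15258\right) + w{\left(-11,69 \right)}\right) \left(\left(\left(56 \left(-65\right) + 32\right) - 19484\right) + 43994\right) = \left(\left(-12306 - 15258\right) + \frac{7}{-5 + 4 \cdot 69^{2}}\right) \left(\left(\left(56 \left(-65\right) + 32\right) - 19484\right) + 43994\right) = \left(-27564 + \frac{7}{-5 + 4 \cdot 4761}\right) \left(\left(\left(-3640 + 32\right) - 19484\right) + 43994\right) = \left(-27564 + \frac{7}{-5 + 19044}\right) \left(\left(-3608 - 19484\right) + 43994\right) = \left(-27564 + \frac{7}{19039}\right) \left(-23092 + 43994\right) = \left(-27564 + 7 \cdot \frac{1}{19039}\right) 20902 = \left(-27564 + \frac{7}{19039}\right) 20902 = \left(- \frac{524790989}{19039}\right) 20902 = - \frac{10969181252078}{19039}$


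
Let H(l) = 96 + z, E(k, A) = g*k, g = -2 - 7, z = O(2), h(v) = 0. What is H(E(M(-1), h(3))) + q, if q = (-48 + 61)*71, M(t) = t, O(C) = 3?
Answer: 1022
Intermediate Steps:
z = 3
g = -9
E(k, A) = -9*k
q = 923 (q = 13*71 = 923)
H(l) = 99 (H(l) = 96 + 3 = 99)
H(E(M(-1), h(3))) + q = 99 + 923 = 1022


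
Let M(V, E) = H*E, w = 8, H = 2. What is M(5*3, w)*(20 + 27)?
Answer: 752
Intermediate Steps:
M(V, E) = 2*E
M(5*3, w)*(20 + 27) = (2*8)*(20 + 27) = 16*47 = 752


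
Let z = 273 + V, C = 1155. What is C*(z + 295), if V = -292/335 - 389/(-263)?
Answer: 11572443729/17621 ≈ 6.5674e+5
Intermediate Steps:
V = 53519/88105 (V = -292*1/335 - 389*(-1/263) = -292/335 + 389/263 = 53519/88105 ≈ 0.60745)
z = 24106184/88105 (z = 273 + 53519/88105 = 24106184/88105 ≈ 273.61)
C*(z + 295) = 1155*(24106184/88105 + 295) = 1155*(50097159/88105) = 11572443729/17621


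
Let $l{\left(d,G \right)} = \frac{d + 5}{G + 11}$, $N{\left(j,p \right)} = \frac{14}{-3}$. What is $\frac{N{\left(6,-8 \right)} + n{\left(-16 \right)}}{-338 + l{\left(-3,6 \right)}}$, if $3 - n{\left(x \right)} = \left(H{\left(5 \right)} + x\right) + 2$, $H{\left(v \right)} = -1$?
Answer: $- \frac{85}{2154} \approx -0.039461$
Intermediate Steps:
$N{\left(j,p \right)} = - \frac{14}{3}$ ($N{\left(j,p \right)} = 14 \left(- \frac{1}{3}\right) = - \frac{14}{3}$)
$l{\left(d,G \right)} = \frac{5 + d}{11 + G}$
$n{\left(x \right)} = 2 - x$ ($n{\left(x \right)} = 3 - \left(\left(-1 + x\right) + 2\right) = 3 - \left(1 + x\right) = 2 - x$)
$\frac{N{\left(6,-8 \right)} + n{\left(-16 \right)}}{-338 + l{\left(-3,6 \right)}} = \frac{- \frac{14}{3} + \left(2 - -16\right)}{-338 + \frac{5 - 3}{11 + 6}} = \frac{- \frac{14}{3} + \left(2 + 16\right)}{-338 + \frac{1}{17} \cdot 2} = \frac{- \frac{14}{3} + 18}{-338 + \frac{1}{17} \cdot 2} = \frac{40}{3 \left(-338 + \frac{2}{17}\right)} = \frac{40}{3 \left(- \frac{5744}{17}\right)} = \frac{40}{3} \left(- \frac{17}{5744}\right) = - \frac{85}{2154}$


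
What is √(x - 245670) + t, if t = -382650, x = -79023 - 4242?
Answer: -382650 + I*√328935 ≈ -3.8265e+5 + 573.53*I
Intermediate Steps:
x = -83265
√(x - 245670) + t = √(-83265 - 245670) - 382650 = √(-328935) - 382650 = I*√328935 - 382650 = -382650 + I*√328935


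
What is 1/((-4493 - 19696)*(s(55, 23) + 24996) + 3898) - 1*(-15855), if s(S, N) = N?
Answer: 9595139887514/605180693 ≈ 15855.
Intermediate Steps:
1/((-4493 - 19696)*(s(55, 23) + 24996) + 3898) - 1*(-15855) = 1/((-4493 - 19696)*(23 + 24996) + 3898) - 1*(-15855) = 1/(-24189*25019 + 3898) + 15855 = 1/(-605184591 + 3898) + 15855 = 1/(-605180693) + 15855 = -1/605180693 + 15855 = 9595139887514/605180693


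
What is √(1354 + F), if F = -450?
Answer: 2*√226 ≈ 30.067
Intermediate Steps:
√(1354 + F) = √(1354 - 450) = √904 = 2*√226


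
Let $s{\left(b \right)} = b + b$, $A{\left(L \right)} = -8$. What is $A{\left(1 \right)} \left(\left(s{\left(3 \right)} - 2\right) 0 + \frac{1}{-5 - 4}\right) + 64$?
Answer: $\frac{584}{9} \approx 64.889$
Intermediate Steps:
$s{\left(b \right)} = 2 b$
$A{\left(1 \right)} \left(\left(s{\left(3 \right)} - 2\right) 0 + \frac{1}{-5 - 4}\right) + 64 = - 8 \left(\left(2 \cdot 3 - 2\right) 0 + \frac{1}{-5 - 4}\right) + 64 = - 8 \left(\left(6 - 2\right) 0 + \frac{1}{-9}\right) + 64 = - 8 \left(4 \cdot 0 - \frac{1}{9}\right) + 64 = - 8 \left(0 - \frac{1}{9}\right) + 64 = \left(-8\right) \left(- \frac{1}{9}\right) + 64 = \frac{8}{9} + 64 = \frac{584}{9}$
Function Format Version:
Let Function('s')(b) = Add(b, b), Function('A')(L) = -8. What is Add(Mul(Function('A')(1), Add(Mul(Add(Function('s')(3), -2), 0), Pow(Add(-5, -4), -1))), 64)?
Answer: Rational(584, 9) ≈ 64.889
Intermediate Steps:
Function('s')(b) = Mul(2, b)
Add(Mul(Function('A')(1), Add(Mul(Add(Function('s')(3), -2), 0), Pow(Add(-5, -4), -1))), 64) = Add(Mul(-8, Add(Mul(Add(Mul(2, 3), -2), 0), Pow(Add(-5, -4), -1))), 64) = Add(Mul(-8, Add(Mul(Add(6, -2), 0), Pow(-9, -1))), 64) = Add(Mul(-8, Add(Mul(4, 0), Rational(-1, 9))), 64) = Add(Mul(-8, Add(0, Rational(-1, 9))), 64) = Add(Mul(-8, Rational(-1, 9)), 64) = Add(Rational(8, 9), 64) = Rational(584, 9)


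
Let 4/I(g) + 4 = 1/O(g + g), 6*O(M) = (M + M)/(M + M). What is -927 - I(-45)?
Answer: -929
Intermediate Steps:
O(M) = ⅙ (O(M) = ((M + M)/(M + M))/6 = ((2*M)/((2*M)))/6 = ((2*M)*(1/(2*M)))/6 = (⅙)*1 = ⅙)
I(g) = 2 (I(g) = 4/(-4 + 1/(⅙)) = 4/(-4 + 6) = 4/2 = 4*(½) = 2)
-927 - I(-45) = -927 - 1*2 = -927 - 2 = -929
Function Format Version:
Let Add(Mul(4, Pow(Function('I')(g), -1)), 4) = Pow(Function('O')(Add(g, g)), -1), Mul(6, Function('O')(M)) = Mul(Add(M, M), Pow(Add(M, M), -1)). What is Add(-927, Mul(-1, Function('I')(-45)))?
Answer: -929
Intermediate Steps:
Function('O')(M) = Rational(1, 6) (Function('O')(M) = Mul(Rational(1, 6), Mul(Add(M, M), Pow(Add(M, M), -1))) = Mul(Rational(1, 6), Mul(Mul(2, M), Pow(Mul(2, M), -1))) = Mul(Rational(1, 6), Mul(Mul(2, M), Mul(Rational(1, 2), Pow(M, -1)))) = Mul(Rational(1, 6), 1) = Rational(1, 6))
Function('I')(g) = 2 (Function('I')(g) = Mul(4, Pow(Add(-4, Pow(Rational(1, 6), -1)), -1)) = Mul(4, Pow(Add(-4, 6), -1)) = Mul(4, Pow(2, -1)) = Mul(4, Rational(1, 2)) = 2)
Add(-927, Mul(-1, Function('I')(-45))) = Add(-927, Mul(-1, 2)) = Add(-927, -2) = -929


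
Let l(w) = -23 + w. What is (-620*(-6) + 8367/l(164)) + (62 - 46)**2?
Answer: 189661/47 ≈ 4035.3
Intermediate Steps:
(-620*(-6) + 8367/l(164)) + (62 - 46)**2 = (-620*(-6) + 8367/(-23 + 164)) + (62 - 46)**2 = (3720 + 8367/141) + 16**2 = (3720 + 8367*(1/141)) + 256 = (3720 + 2789/47) + 256 = 177629/47 + 256 = 189661/47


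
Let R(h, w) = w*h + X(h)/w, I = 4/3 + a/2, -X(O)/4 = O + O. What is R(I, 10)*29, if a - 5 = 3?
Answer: 21344/15 ≈ 1422.9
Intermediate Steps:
a = 8 (a = 5 + 3 = 8)
X(O) = -8*O (X(O) = -4*(O + O) = -8*O)
I = 16/3 (I = 4/3 + 8/2 = 4*(⅓) + 8*(½) = 4/3 + 4 = 16/3 ≈ 5.3333)
R(h, w) = h*w - 8*h/w (R(h, w) = w*h + (-8*h)/w = h*w - 8*h/w)
R(I, 10)*29 = ((16/3)*(-8 + 10²)/10)*29 = ((16/3)*(⅒)*(-8 + 100))*29 = ((16/3)*(⅒)*92)*29 = (736/15)*29 = 21344/15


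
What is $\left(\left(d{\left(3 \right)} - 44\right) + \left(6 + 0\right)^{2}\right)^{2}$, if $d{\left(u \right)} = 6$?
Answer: $4$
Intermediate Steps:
$\left(\left(d{\left(3 \right)} - 44\right) + \left(6 + 0\right)^{2}\right)^{2} = \left(\left(6 - 44\right) + \left(6 + 0\right)^{2}\right)^{2} = \left(\left(6 - 44\right) + 6^{2}\right)^{2} = \left(-38 + 36\right)^{2} = \left(-2\right)^{2} = 4$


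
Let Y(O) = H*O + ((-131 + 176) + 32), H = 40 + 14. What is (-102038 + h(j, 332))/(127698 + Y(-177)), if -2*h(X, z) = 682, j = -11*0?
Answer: -102379/118217 ≈ -0.86603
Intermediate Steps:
j = 0
H = 54
h(X, z) = -341 (h(X, z) = -½*682 = -341)
Y(O) = 77 + 54*O (Y(O) = 54*O + ((-131 + 176) + 32) = 54*O + (45 + 32) = 54*O + 77 = 77 + 54*O)
(-102038 + h(j, 332))/(127698 + Y(-177)) = (-102038 - 341)/(127698 + (77 + 54*(-177))) = -102379/(127698 + (77 - 9558)) = -102379/(127698 - 9481) = -102379/118217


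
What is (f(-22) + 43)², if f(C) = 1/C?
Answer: 893025/484 ≈ 1845.1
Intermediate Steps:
(f(-22) + 43)² = (1/(-22) + 43)² = (-1/22 + 43)² = (945/22)² = 893025/484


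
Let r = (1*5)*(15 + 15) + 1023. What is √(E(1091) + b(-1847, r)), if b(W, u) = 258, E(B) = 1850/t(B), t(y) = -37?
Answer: 4*√13 ≈ 14.422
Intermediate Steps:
r = 1173 (r = 5*30 + 1023 = 150 + 1023 = 1173)
E(B) = -50 (E(B) = 1850/(-37) = 1850*(-1/37) = -50)
√(E(1091) + b(-1847, r)) = √(-50 + 258) = √208 = 4*√13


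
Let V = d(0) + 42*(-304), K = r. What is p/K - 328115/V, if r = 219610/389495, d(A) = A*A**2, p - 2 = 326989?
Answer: 162622189600571/280398048 ≈ 5.7997e+5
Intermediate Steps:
p = 326991 (p = 2 + 326989 = 326991)
d(A) = A**3
r = 43922/77899 (r = 219610*(1/389495) = 43922/77899 ≈ 0.56383)
K = 43922/77899 ≈ 0.56383
V = -12768 (V = 0**3 + 42*(-304) = 0 - 12768 = -12768)
p/K - 328115/V = 326991/(43922/77899) - 328115/(-12768) = 326991*(77899/43922) - 328115*(-1/12768) = 25472271909/43922 + 328115/12768 = 162622189600571/280398048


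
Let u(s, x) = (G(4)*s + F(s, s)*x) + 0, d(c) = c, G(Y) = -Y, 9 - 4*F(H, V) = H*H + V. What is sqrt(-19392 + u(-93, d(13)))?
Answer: 9*I*sqrt(2311)/2 ≈ 216.33*I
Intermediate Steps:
F(H, V) = 9/4 - V/4 - H**2/4 (F(H, V) = 9/4 - (H*H + V)/4 = 9/4 - (H**2 + V)/4 = 9/4 - (V + H**2)/4 = 9/4 + (-V/4 - H**2/4) = 9/4 - V/4 - H**2/4)
u(s, x) = -4*s + x*(9/4 - s/4 - s**2/4) (u(s, x) = ((-1*4)*s + (9/4 - s/4 - s**2/4)*x) + 0 = (-4*s + x*(9/4 - s/4 - s**2/4)) + 0 = -4*s + x*(9/4 - s/4 - s**2/4))
sqrt(-19392 + u(-93, d(13))) = sqrt(-19392 + (-4*(-93) - 1/4*13*(-9 - 93 + (-93)**2))) = sqrt(-19392 + (372 - 1/4*13*(-9 - 93 + 8649))) = sqrt(-19392 + (372 - 1/4*13*8547)) = sqrt(-19392 + (372 - 111111/4)) = sqrt(-19392 - 109623/4) = sqrt(-187191/4) = 9*I*sqrt(2311)/2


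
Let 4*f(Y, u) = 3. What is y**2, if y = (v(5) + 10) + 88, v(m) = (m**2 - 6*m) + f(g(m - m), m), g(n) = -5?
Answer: 140625/16 ≈ 8789.1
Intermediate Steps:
f(Y, u) = 3/4 (f(Y, u) = (1/4)*3 = 3/4)
v(m) = 3/4 + m**2 - 6*m (v(m) = (m**2 - 6*m) + 3/4 = 3/4 + m**2 - 6*m)
y = 375/4 (y = ((3/4 + 5**2 - 6*5) + 10) + 88 = ((3/4 + 25 - 30) + 10) + 88 = (-17/4 + 10) + 88 = 23/4 + 88 = 375/4 ≈ 93.750)
y**2 = (375/4)**2 = 140625/16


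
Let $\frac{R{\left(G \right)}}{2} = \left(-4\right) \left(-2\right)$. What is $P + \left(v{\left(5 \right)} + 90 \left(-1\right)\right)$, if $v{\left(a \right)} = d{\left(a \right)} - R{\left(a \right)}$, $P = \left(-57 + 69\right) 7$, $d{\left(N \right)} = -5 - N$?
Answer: $-32$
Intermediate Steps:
$R{\left(G \right)} = 16$ ($R{\left(G \right)} = 2 \left(\left(-4\right) \left(-2\right)\right) = 2 \cdot 8 = 16$)
$P = 84$ ($P = 12 \cdot 7 = 84$)
$v{\left(a \right)} = -21 - a$ ($v{\left(a \right)} = \left(-5 - a\right) - 16 = -21 - a$)
$P + \left(v{\left(5 \right)} + 90 \left(-1\right)\right) = 84 + \left(\left(-21 - 5\right) + 90 \left(-1\right)\right) = 84 - 116 = -32$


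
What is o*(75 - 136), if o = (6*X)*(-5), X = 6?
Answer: 10980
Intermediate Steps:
o = -180 (o = (6*6)*(-5) = 36*(-5) = -180)
o*(75 - 136) = -180*(75 - 136) = -180*(-61) = 10980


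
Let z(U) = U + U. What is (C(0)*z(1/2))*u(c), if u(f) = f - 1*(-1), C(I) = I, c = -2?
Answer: 0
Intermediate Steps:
u(f) = 1 + f (u(f) = f + 1 = 1 + f)
z(U) = 2*U
(C(0)*z(1/2))*u(c) = (0*(2/2))*(1 - 2) = (0*(2*(1/2)))*(-1) = (0*1)*(-1) = 0*(-1) = 0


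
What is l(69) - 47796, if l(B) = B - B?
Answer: -47796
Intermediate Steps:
l(B) = 0
l(69) - 47796 = 0 - 47796 = -47796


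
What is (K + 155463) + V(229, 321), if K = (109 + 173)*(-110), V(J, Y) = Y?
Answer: 124764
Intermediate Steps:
K = -31020 (K = 282*(-110) = -31020)
(K + 155463) + V(229, 321) = (-31020 + 155463) + 321 = 124443 + 321 = 124764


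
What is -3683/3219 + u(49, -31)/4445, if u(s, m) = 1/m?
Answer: -17500076/15295245 ≈ -1.1442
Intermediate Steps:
-3683/3219 + u(49, -31)/4445 = -3683/3219 + 1/(-31*4445) = -3683*1/3219 - 1/31*1/4445 = -127/111 - 1/137795 = -17500076/15295245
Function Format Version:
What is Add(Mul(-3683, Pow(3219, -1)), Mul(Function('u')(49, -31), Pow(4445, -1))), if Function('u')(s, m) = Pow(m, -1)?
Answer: Rational(-17500076, 15295245) ≈ -1.1442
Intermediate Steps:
Add(Mul(-3683, Pow(3219, -1)), Mul(Function('u')(49, -31), Pow(4445, -1))) = Add(Mul(-3683, Pow(3219, -1)), Mul(Pow(-31, -1), Pow(4445, -1))) = Add(Mul(-3683, Rational(1, 3219)), Mul(Rational(-1, 31), Rational(1, 4445))) = Add(Rational(-127, 111), Rational(-1, 137795)) = Rational(-17500076, 15295245)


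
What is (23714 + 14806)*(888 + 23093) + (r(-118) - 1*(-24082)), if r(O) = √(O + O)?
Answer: 923772202 + 2*I*√59 ≈ 9.2377e+8 + 15.362*I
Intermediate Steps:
r(O) = √2*√O (r(O) = √(2*O) = √2*√O)
(23714 + 14806)*(888 + 23093) + (r(-118) - 1*(-24082)) = (23714 + 14806)*(888 + 23093) + (√2*√(-118) - 1*(-24082)) = 38520*23981 + (√2*(I*√118) + 24082) = 923748120 + (2*I*√59 + 24082) = 923748120 + (24082 + 2*I*√59) = 923772202 + 2*I*√59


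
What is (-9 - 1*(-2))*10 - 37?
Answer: -107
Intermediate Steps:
(-9 - 1*(-2))*10 - 37 = (-9 + 2)*10 - 37 = -7*10 - 37 = -70 - 37 = -107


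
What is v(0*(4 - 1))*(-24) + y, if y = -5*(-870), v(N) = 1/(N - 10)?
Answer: 21762/5 ≈ 4352.4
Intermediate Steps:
v(N) = 1/(-10 + N)
y = 4350
v(0*(4 - 1))*(-24) + y = -24/(-10 + 0*(4 - 1)) + 4350 = -24/(-10 + 0*3) + 4350 = -24/(-10 + 0) + 4350 = -24/(-10) + 4350 = -⅒*(-24) + 4350 = 12/5 + 4350 = 21762/5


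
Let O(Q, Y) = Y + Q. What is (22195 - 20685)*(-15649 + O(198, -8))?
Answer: -23343090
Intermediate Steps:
O(Q, Y) = Q + Y
(22195 - 20685)*(-15649 + O(198, -8)) = (22195 - 20685)*(-15649 + (198 - 8)) = 1510*(-15649 + 190) = 1510*(-15459) = -23343090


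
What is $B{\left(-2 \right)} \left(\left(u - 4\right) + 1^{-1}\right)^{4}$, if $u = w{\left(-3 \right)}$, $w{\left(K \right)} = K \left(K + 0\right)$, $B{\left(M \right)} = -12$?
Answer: $-15552$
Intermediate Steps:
$w{\left(K \right)} = K^{2}$ ($w{\left(K \right)} = K K = K^{2}$)
$u = 9$ ($u = \left(-3\right)^{2} = 9$)
$B{\left(-2 \right)} \left(\left(u - 4\right) + 1^{-1}\right)^{4} = - 12 \left(\left(9 - 4\right) + 1^{-1}\right)^{4} = - 12 \left(5 + 1\right)^{4} = - 12 \cdot 6^{4} = \left(-12\right) 1296 = -15552$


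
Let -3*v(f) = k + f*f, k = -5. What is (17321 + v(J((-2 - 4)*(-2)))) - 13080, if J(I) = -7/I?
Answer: 1832783/432 ≈ 4242.6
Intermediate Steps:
v(f) = 5/3 - f²/3 (v(f) = -(-5 + f*f)/3 = -(-5 + f²)/3 = 5/3 - f²/3)
(17321 + v(J((-2 - 4)*(-2)))) - 13080 = (17321 + (5/3 - 49/(4*(-2 - 4)²)/3)) - 13080 = (17321 + (5/3 - (-7/((-6*(-2))))²/3)) - 13080 = (17321 + (5/3 - (-7/12)²/3)) - 13080 = (17321 + (5/3 - ⅓*49/144)) - 13080 = (17321 + (5/3 - 49/432)) - 13080 = (17321 + 671/432) - 13080 = 7483343/432 - 13080 = 1832783/432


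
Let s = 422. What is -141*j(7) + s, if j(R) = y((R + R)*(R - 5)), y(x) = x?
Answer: -3526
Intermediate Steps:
j(R) = 2*R*(-5 + R) (j(R) = (R + R)*(R - 5) = (2*R)*(-5 + R) = 2*R*(-5 + R))
-141*j(7) + s = -282*7*(-5 + 7) + 422 = -282*7*2 + 422 = -141*28 + 422 = -3948 + 422 = -3526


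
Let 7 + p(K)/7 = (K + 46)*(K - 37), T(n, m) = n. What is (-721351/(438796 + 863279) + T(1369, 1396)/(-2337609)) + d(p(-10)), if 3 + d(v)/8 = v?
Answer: -96556183129784278/1014580746225 ≈ -95169.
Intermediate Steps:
p(K) = -49 + 7*(-37 + K)*(46 + K) (p(K) = -49 + 7*((K + 46)*(K - 37)) = -49 + 7*((46 + K)*(-37 + K)) = -49 + 7*((-37 + K)*(46 + K)) = -49 + 7*(-37 + K)*(46 + K))
d(v) = -24 + 8*v
(-721351/(438796 + 863279) + T(1369, 1396)/(-2337609)) + d(p(-10)) = (-721351/(438796 + 863279) + 1369/(-2337609)) + (-24 + 8*(-11963 + 7*(-10)**2 + 63*(-10))) = (-721351/1302075 + 1369*(-1/2337609)) + (-24 + 8*(-11963 + 7*100 - 630)) = (-721351*1/1302075 - 1369/2337609) + (-24 + 8*(-11963 + 700 - 630)) = (-721351/1302075 - 1369/2337609) + (-24 + 8*(-11893)) = -562673043478/1014580746225 + (-24 - 95144) = -562673043478/1014580746225 - 95168 = -96556183129784278/1014580746225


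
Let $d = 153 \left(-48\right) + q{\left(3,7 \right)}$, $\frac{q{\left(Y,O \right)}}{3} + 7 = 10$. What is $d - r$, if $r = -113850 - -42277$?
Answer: $64238$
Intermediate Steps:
$r = -71573$ ($r = -113850 + 42277 = -71573$)
$q{\left(Y,O \right)} = 9$ ($q{\left(Y,O \right)} = -21 + 3 \cdot 10 = -21 + 30 = 9$)
$d = -7335$ ($d = 153 \left(-48\right) + 9 = -7344 + 9 = -7335$)
$d - r = -7335 - -71573 = -7335 + 71573 = 64238$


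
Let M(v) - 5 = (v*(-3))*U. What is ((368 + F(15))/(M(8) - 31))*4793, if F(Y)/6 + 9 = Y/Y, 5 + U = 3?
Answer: 766880/11 ≈ 69716.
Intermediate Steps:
U = -2 (U = -5 + 3 = -2)
M(v) = 5 + 6*v (M(v) = 5 + (v*(-3))*(-2) = 5 - 3*v*(-2) = 5 + 6*v)
F(Y) = -48 (F(Y) = -54 + 6*(Y/Y) = -54 + 6*1 = -54 + 6 = -48)
((368 + F(15))/(M(8) - 31))*4793 = ((368 - 48)/((5 + 6*8) - 31))*4793 = (320/((5 + 48) - 31))*4793 = (320/(53 - 31))*4793 = (320/22)*4793 = (320*(1/22))*4793 = (160/11)*4793 = 766880/11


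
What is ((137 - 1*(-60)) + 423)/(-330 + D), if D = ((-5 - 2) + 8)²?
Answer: -620/329 ≈ -1.8845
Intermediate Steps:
D = 1 (D = (-7 + 8)² = 1² = 1)
((137 - 1*(-60)) + 423)/(-330 + D) = ((137 - 1*(-60)) + 423)/(-330 + 1) = ((137 + 60) + 423)/(-329) = (197 + 423)*(-1/329) = 620*(-1/329) = -620/329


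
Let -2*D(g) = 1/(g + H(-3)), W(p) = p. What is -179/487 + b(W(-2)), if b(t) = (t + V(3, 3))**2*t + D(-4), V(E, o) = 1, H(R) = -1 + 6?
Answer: -2793/974 ≈ -2.8676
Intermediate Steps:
H(R) = 5
D(g) = -1/(2*(5 + g)) (D(g) = -1/(2*(g + 5)) = -1/(2*(5 + g)))
b(t) = -1/2 + t*(1 + t)**2 (b(t) = (t + 1)**2*t - 1/(10 + 2*(-4)) = (1 + t)**2*t - 1/(10 - 8) = t*(1 + t)**2 - 1/2 = -1/2 + t*(1 + t)**2)
-179/487 + b(W(-2)) = -179/487 + (-1/2 - 2*(1 - 2)**2) = -179*1/487 + (-1/2 - 2*(-1)**2) = -179/487 + (-1/2 - 2*1) = -179/487 + (-1/2 - 2) = -179/487 - 5/2 = -2793/974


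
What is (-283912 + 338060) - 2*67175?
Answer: -80202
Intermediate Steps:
(-283912 + 338060) - 2*67175 = 54148 - 134350 = -80202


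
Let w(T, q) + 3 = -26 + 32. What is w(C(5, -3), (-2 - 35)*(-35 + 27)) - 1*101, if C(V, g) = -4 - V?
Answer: -98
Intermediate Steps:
w(T, q) = 3 (w(T, q) = -3 + (-26 + 32) = -3 + 6 = 3)
w(C(5, -3), (-2 - 35)*(-35 + 27)) - 1*101 = 3 - 1*101 = 3 - 101 = -98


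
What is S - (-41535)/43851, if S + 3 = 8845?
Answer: 129257359/14617 ≈ 8843.0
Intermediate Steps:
S = 8842 (S = -3 + 8845 = 8842)
S - (-41535)/43851 = 8842 - (-41535)/43851 = 8842 - 1*(-13845/14617) = 8842 + 13845/14617 = 129257359/14617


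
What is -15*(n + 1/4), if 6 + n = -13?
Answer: 1125/4 ≈ 281.25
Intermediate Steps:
n = -19 (n = -6 - 13 = -19)
-15*(n + 1/4) = -15*(-19 + 1/4) = -15*(-19 + 1*(¼)) = -15*(-19 + ¼) = -15*(-75/4) = 1125/4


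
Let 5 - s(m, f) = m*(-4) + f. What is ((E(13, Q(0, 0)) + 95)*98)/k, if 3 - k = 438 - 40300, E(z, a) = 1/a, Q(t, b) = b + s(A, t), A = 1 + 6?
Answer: 43904/187935 ≈ 0.23361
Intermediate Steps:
A = 7
s(m, f) = 5 - f + 4*m (s(m, f) = 5 - (m*(-4) + f) = 5 - (-4*m + f) = 5 - (f - 4*m) = 5 + (-f + 4*m) = 5 - f + 4*m)
Q(t, b) = 33 + b - t (Q(t, b) = b + (5 - t + 4*7) = b + (5 - t + 28) = b + (33 - t) = 33 + b - t)
k = 39865 (k = 3 - (438 - 40300) = 3 - 1*(-39862) = 3 + 39862 = 39865)
((E(13, Q(0, 0)) + 95)*98)/k = ((1/(33 + 0 - 1*0) + 95)*98)/39865 = ((1/(33 + 0 + 0) + 95)*98)*(1/39865) = ((1/33 + 95)*98)*(1/39865) = ((3136/33)*98)*(1/39865) = (307328/33)*(1/39865) = 43904/187935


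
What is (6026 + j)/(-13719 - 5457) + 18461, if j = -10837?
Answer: 20824291/1128 ≈ 18461.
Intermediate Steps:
(6026 + j)/(-13719 - 5457) + 18461 = (6026 - 10837)/(-13719 - 5457) + 18461 = -4811/(-19176) + 18461 = -4811*(-1/19176) + 18461 = 283/1128 + 18461 = 20824291/1128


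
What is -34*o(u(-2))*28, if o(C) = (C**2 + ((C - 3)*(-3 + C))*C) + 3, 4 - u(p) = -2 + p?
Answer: -254184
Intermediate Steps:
u(p) = 6 - p (u(p) = 4 - (-2 + p) = 4 + (2 - p) = 6 - p)
o(C) = 3 + C**2 + C*(-3 + C)**2 (o(C) = (C**2 + ((-3 + C)*(-3 + C))*C) + 3 = (C**2 + (-3 + C)**2*C) + 3 = (C**2 + C*(-3 + C)**2) + 3 = 3 + C**2 + C*(-3 + C)**2)
-34*o(u(-2))*28 = -34*(3 + (6 - 1*(-2))**2 + (6 - 1*(-2))*(-3 + (6 - 1*(-2)))**2)*28 = -34*(3 + (6 + 2)**2 + (6 + 2)*(-3 + (6 + 2))**2)*28 = -34*(3 + 8**2 + 8*(-3 + 8)**2)*28 = -34*(3 + 64 + 8*5**2)*28 = -34*(3 + 64 + 8*25)*28 = -34*(3 + 64 + 200)*28 = -34*267*28 = -9078*28 = -254184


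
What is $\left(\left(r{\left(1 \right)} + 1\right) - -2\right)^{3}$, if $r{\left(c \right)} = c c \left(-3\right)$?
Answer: $0$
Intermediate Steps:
$r{\left(c \right)} = - 3 c^{2}$ ($r{\left(c \right)} = c^{2} \left(-3\right) = - 3 c^{2}$)
$\left(\left(r{\left(1 \right)} + 1\right) - -2\right)^{3} = \left(\left(- 3 \cdot 1^{2} + 1\right) - -2\right)^{3} = \left(\left(\left(-3\right) 1 + 1\right) + 2\right)^{3} = \left(\left(-3 + 1\right) + 2\right)^{3} = \left(-2 + 2\right)^{3} = 0^{3} = 0$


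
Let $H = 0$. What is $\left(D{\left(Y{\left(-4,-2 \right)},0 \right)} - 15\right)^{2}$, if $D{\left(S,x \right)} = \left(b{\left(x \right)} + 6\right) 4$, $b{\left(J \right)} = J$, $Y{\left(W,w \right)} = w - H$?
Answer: $81$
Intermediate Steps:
$Y{\left(W,w \right)} = w$ ($Y{\left(W,w \right)} = w - 0 = w + 0 = w$)
$D{\left(S,x \right)} = 24 + 4 x$ ($D{\left(S,x \right)} = \left(x + 6\right) 4 = \left(6 + x\right) 4 = 24 + 4 x$)
$\left(D{\left(Y{\left(-4,-2 \right)},0 \right)} - 15\right)^{2} = \left(\left(24 + 4 \cdot 0\right) - 15\right)^{2} = \left(\left(24 + 0\right) - 15\right)^{2} = \left(24 - 15\right)^{2} = 9^{2} = 81$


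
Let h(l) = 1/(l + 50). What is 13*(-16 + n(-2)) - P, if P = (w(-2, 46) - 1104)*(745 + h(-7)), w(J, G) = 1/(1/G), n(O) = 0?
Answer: 33885144/43 ≈ 7.8803e+5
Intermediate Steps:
w(J, G) = G
h(l) = 1/(50 + l)
P = -33894088/43 (P = (46 - 1104)*(745 + 1/(50 - 7)) = -1058*(745 + 1/43) = -1058*32036/43 = -33894088/43 ≈ -7.8824e+5)
13*(-16 + n(-2)) - P = 13*(-16 + 0) - 1*(-33894088/43) = 13*(-16) + 33894088/43 = -208 + 33894088/43 = 33885144/43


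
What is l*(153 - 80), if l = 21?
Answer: 1533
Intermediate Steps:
l*(153 - 80) = 21*(153 - 80) = 21*73 = 1533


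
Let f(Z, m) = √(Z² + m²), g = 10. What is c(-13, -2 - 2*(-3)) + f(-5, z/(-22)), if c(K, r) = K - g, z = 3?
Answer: -23 + √12109/22 ≈ -17.998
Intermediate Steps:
c(K, r) = -10 + K (c(K, r) = K - 1*10 = K - 10 = -10 + K)
c(-13, -2 - 2*(-3)) + f(-5, z/(-22)) = (-10 - 13) + √((-5)² + (3/(-22))²) = -23 + √(25 + (3*(-1/22))²) = -23 + √(25 + (-3/22)²) = -23 + √(25 + 9/484) = -23 + √(12109/484) = -23 + √12109/22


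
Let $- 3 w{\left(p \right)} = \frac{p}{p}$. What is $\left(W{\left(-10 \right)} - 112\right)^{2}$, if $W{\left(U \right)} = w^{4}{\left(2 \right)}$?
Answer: $\frac{82283041}{6561} \approx 12541.0$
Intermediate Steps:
$w{\left(p \right)} = - \frac{1}{3}$ ($w{\left(p \right)} = - \frac{p \frac{1}{p}}{3} = \left(- \frac{1}{3}\right) 1 = - \frac{1}{3}$)
$W{\left(U \right)} = \frac{1}{81}$ ($W{\left(U \right)} = \left(- \frac{1}{3}\right)^{4} = \frac{1}{81}$)
$\left(W{\left(-10 \right)} - 112\right)^{2} = \left(\frac{1}{81} - 112\right)^{2} = \left(- \frac{9071}{81}\right)^{2} = \frac{82283041}{6561}$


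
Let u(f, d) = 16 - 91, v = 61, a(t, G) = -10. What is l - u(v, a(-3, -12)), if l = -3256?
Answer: -3181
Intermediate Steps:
u(f, d) = -75
l - u(v, a(-3, -12)) = -3256 - 1*(-75) = -3256 + 75 = -3181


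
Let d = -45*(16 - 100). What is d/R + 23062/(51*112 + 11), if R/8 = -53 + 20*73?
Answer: 3347843/766882 ≈ 4.3655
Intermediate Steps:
d = 3780 (d = -45*(-84) = 3780)
R = 11256 (R = 8*(-53 + 20*73) = 8*(-53 + 1460) = 8*1407 = 11256)
d/R + 23062/(51*112 + 11) = 3780/11256 + 23062/(51*112 + 11) = 3780*(1/11256) + 23062/(5712 + 11) = 45/134 + 23062/5723 = 3347843/766882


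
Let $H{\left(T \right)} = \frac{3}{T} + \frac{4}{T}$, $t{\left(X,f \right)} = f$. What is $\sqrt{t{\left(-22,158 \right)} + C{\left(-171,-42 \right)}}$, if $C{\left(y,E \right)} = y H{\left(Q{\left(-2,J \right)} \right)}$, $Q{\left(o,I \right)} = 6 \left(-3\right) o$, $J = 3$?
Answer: $\frac{\sqrt{499}}{2} \approx 11.169$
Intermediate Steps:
$Q{\left(o,I \right)} = - 18 o$
$H{\left(T \right)} = \frac{7}{T}$
$C{\left(y,E \right)} = \frac{7 y}{36}$ ($C{\left(y,E \right)} = y \frac{7}{\left(-18\right) \left(-2\right)} = y \frac{7}{36} = \frac{7 y}{36}$)
$\sqrt{t{\left(-22,158 \right)} + C{\left(-171,-42 \right)}} = \sqrt{158 + \frac{7}{36} \left(-171\right)} = \sqrt{158 - \frac{133}{4}} = \sqrt{\frac{499}{4}} = \frac{\sqrt{499}}{2}$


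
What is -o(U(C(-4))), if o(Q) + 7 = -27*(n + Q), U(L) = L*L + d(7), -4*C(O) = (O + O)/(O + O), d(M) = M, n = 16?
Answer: 10075/16 ≈ 629.69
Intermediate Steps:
C(O) = -¼ (C(O) = -(O + O)/(4*(O + O)) = -2*O/(4*(2*O)) = -2*O*1/(2*O)/4 = -¼*1 = -¼)
U(L) = 7 + L² (U(L) = L*L + 7 = L² + 7 = 7 + L²)
o(Q) = -439 - 27*Q (o(Q) = -7 - 27*(16 + Q) = -7 + (-432 - 27*Q) = -439 - 27*Q)
-o(U(C(-4))) = -(-439 - 27*(7 + (-¼)²)) = -(-439 - 27*(7 + 1/16)) = -(-439 - 27*113/16) = -(-439 - 3051/16) = -1*(-10075/16) = 10075/16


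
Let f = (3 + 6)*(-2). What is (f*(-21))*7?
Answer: 2646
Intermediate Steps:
f = -18 (f = 9*(-2) = -18)
(f*(-21))*7 = -18*(-21)*7 = 378*7 = 2646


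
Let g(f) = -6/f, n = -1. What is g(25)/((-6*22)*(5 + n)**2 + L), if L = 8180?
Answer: -3/75850 ≈ -3.9552e-5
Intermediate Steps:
g(25)/((-6*22)*(5 + n)**2 + L) = (-6/25)/((-6*22)*(5 - 1)**2 + 8180) = (-6*1/25)/(-132*4**2 + 8180) = -6/(25*(-132*16 + 8180)) = -6/(25*(-2112 + 8180)) = -6/25/6068 = -6/25*1/6068 = -3/75850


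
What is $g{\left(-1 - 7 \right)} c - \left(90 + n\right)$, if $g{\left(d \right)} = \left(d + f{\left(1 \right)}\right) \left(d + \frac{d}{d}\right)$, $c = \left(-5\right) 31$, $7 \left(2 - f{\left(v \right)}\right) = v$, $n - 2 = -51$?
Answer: $-6706$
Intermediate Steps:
$n = -49$ ($n = 2 - 51 = -49$)
$f{\left(v \right)} = 2 - \frac{v}{7}$
$c = -155$
$g{\left(d \right)} = \left(1 + d\right) \left(\frac{13}{7} + d\right)$ ($g{\left(d \right)} = \left(d + \left(2 - \frac{1}{7}\right)\right) \left(d + \frac{d}{d}\right) = \left(d + \left(2 - \frac{1}{7}\right)\right) \left(d + 1\right) = \left(d + \frac{13}{7}\right) \left(1 + d\right) = \left(\frac{13}{7} + d\right) \left(1 + d\right) = \left(1 + d\right) \left(\frac{13}{7} + d\right)$)
$g{\left(-1 - 7 \right)} c - \left(90 + n\right) = \left(\frac{13}{7} + \left(-1 - 7\right)^{2} + \frac{20 \left(-1 - 7\right)}{7}\right) \left(-155\right) - 41 = \left(\frac{13}{7} + \left(-8\right)^{2} + \frac{20}{7} \left(-8\right)\right) \left(-155\right) + \left(-90 + 49\right) = \left(\frac{13}{7} + 64 - \frac{160}{7}\right) \left(-155\right) - 41 = 43 \left(-155\right) - 41 = -6665 - 41 = -6706$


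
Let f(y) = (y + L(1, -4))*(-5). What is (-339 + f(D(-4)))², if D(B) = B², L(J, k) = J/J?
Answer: 179776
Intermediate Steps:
L(J, k) = 1
f(y) = -5 - 5*y (f(y) = (y + 1)*(-5) = (1 + y)*(-5) = -5 - 5*y)
(-339 + f(D(-4)))² = (-339 + (-5 - 5*(-4)²))² = (-339 + (-5 - 5*16))² = (-339 + (-5 - 80))² = (-339 - 85)² = (-424)² = 179776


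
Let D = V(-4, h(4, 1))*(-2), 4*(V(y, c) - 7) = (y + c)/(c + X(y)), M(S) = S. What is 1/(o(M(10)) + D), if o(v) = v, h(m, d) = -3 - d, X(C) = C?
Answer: -2/9 ≈ -0.22222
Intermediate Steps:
V(y, c) = 29/4 (V(y, c) = 7 + ((y + c)/(c + y))/4 = 7 + ((c + y)/(c + y))/4 = 7 + (1/4)*1 = 7 + 1/4 = 29/4)
D = -29/2 (D = (29/4)*(-2) = -29/2 ≈ -14.500)
1/(o(M(10)) + D) = 1/(10 - 29/2) = 1/(-9/2) = -2/9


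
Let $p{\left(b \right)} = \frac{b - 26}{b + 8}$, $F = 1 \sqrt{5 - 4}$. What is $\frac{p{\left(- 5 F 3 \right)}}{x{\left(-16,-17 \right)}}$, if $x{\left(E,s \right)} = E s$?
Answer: $\frac{41}{1904} \approx 0.021534$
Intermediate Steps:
$F = 1$ ($F = 1 \sqrt{1} = 1 \cdot 1 = 1$)
$p{\left(b \right)} = \frac{-26 + b}{8 + b}$
$\frac{p{\left(- 5 F 3 \right)}}{x{\left(-16,-17 \right)}} = \frac{\frac{1}{8 + \left(-5\right) 1 \cdot 3} \left(-26 + \left(-5\right) 1 \cdot 3\right)}{\left(-16\right) \left(-17\right)} = \frac{\frac{1}{8 - 15} \left(-26 - 15\right)}{272} = \frac{-26 - 15}{8 - 15} \cdot \frac{1}{272} = \frac{1}{-7} \left(-41\right) \frac{1}{272} = \left(- \frac{1}{7}\right) \left(-41\right) \frac{1}{272} = \frac{41}{7} \cdot \frac{1}{272} = \frac{41}{1904}$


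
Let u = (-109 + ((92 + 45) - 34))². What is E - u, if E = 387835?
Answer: 387799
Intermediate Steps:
u = 36 (u = (-109 + (137 - 34))² = (-109 + 103)² = (-6)² = 36)
E - u = 387835 - 1*36 = 387835 - 36 = 387799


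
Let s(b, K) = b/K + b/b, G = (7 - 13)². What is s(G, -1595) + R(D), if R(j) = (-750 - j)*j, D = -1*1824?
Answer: -3124565161/1595 ≈ -1.9590e+6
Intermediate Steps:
G = 36 (G = (-6)² = 36)
D = -1824
R(j) = j*(-750 - j)
s(b, K) = 1 + b/K (s(b, K) = b/K + 1 = 1 + b/K)
s(G, -1595) + R(D) = (-1595 + 36)/(-1595) - 1*(-1824)*(750 - 1824) = -1/1595*(-1559) - 1*(-1824)*(-1074) = 1559/1595 - 1958976 = -3124565161/1595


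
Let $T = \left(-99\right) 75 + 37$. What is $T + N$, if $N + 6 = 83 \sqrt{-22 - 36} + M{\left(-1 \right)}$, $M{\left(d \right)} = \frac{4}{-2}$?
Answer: $-7396 + 83 i \sqrt{58} \approx -7396.0 + 632.11 i$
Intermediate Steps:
$M{\left(d \right)} = -2$ ($M{\left(d \right)} = 4 \left(- \frac{1}{2}\right) = -2$)
$N = -8 + 83 i \sqrt{58}$ ($N = -6 - \left(2 - 83 \sqrt{-22 - 36}\right) = -6 - \left(2 - 83 \sqrt{-58}\right) = -6 - \left(2 - 83 i \sqrt{58}\right) = -8 + 83 i \sqrt{58} \approx -8.0 + 632.11 i$)
$T = -7388$ ($T = -7425 + 37 = -7388$)
$T + N = -7388 - \left(8 - 83 i \sqrt{58}\right) = -7396 + 83 i \sqrt{58}$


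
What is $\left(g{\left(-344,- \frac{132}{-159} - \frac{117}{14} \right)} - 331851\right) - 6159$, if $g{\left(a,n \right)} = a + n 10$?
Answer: $- \frac{125557259}{371} \approx -3.3843 \cdot 10^{5}$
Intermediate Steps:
$g{\left(a,n \right)} = a + 10 n$
$\left(g{\left(-344,- \frac{132}{-159} - \frac{117}{14} \right)} - 331851\right) - 6159 = \left(\left(-344 + 10 \left(- \frac{132}{-159} - \frac{117}{14}\right)\right) - 331851\right) - 6159 = \left(\left(-344 + 10 \left(\left(-132\right) \left(- \frac{1}{159}\right) - \frac{117}{14}\right)\right) - 331851\right) - 6159 = \left(\left(-344 + 10 \left(\frac{44}{53} - \frac{117}{14}\right)\right) - 331851\right) - 6159 = \left(\left(-344 + 10 \left(- \frac{5585}{742}\right)\right) - 331851\right) - 6159 = \left(\left(-344 - \frac{27925}{371}\right) - 331851\right) - 6159 = \left(- \frac{155549}{371} - 331851\right) - 6159 = - \frac{123272270}{371} - 6159 = - \frac{125557259}{371}$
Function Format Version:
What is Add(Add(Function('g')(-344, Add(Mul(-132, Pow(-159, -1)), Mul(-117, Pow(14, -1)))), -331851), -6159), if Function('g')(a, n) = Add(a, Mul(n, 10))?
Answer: Rational(-125557259, 371) ≈ -3.3843e+5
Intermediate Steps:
Function('g')(a, n) = Add(a, Mul(10, n))
Add(Add(Function('g')(-344, Add(Mul(-132, Pow(-159, -1)), Mul(-117, Pow(14, -1)))), -331851), -6159) = Add(Add(Add(-344, Mul(10, Add(Mul(-132, Pow(-159, -1)), Mul(-117, Pow(14, -1))))), -331851), -6159) = Add(Add(Add(-344, Mul(10, Add(Mul(-132, Rational(-1, 159)), Mul(-117, Rational(1, 14))))), -331851), -6159) = Add(Add(Add(-344, Mul(10, Add(Rational(44, 53), Rational(-117, 14)))), -331851), -6159) = Add(Add(Add(-344, Mul(10, Rational(-5585, 742))), -331851), -6159) = Add(Add(Add(-344, Rational(-27925, 371)), -331851), -6159) = Add(Add(Rational(-155549, 371), -331851), -6159) = Add(Rational(-123272270, 371), -6159) = Rational(-125557259, 371)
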